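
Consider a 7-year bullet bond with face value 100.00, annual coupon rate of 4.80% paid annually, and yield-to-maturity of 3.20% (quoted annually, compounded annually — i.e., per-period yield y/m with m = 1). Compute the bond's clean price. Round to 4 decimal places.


Coupon per period c = face * coupon_rate / m = 4.800000
Periods per year m = 1; per-period yield y/m = 0.032000
Number of cashflows N = 7
Cashflows (t years, CF_t, discount factor 1/(1+y/m)^(m*t), PV):
  t = 1.0000: CF_t = 4.800000, DF = 0.968992, PV = 4.651163
  t = 2.0000: CF_t = 4.800000, DF = 0.938946, PV = 4.506941
  t = 3.0000: CF_t = 4.800000, DF = 0.909831, PV = 4.367191
  t = 4.0000: CF_t = 4.800000, DF = 0.881620, PV = 4.231774
  t = 5.0000: CF_t = 4.800000, DF = 0.854283, PV = 4.100556
  t = 6.0000: CF_t = 4.800000, DF = 0.827793, PV = 3.973407
  t = 7.0000: CF_t = 104.800000, DF = 0.802125, PV = 84.062713
Price P = sum_t PV_t = 109.893744

Answer: Price = 109.8937


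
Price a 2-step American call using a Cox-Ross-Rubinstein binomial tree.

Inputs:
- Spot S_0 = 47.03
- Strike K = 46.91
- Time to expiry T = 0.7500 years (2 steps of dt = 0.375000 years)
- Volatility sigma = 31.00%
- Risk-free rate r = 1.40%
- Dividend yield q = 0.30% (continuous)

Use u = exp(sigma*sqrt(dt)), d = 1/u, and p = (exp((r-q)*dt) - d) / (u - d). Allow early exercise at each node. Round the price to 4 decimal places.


dt = T/N = 0.375000
u = exp(sigma*sqrt(dt)) = 1.209051; d = 1/u = 0.827095
p = (exp((r-q)*dt) - d) / (u - d) = 0.463505
Discount per step: exp(-r*dt) = 0.994764
Stock lattice S(k, i) with i counting down-moves:
  k=0: S(0,0) = 47.0300
  k=1: S(1,0) = 56.8617; S(1,1) = 38.8983
  k=2: S(2,0) = 68.7486; S(2,1) = 47.0300; S(2,2) = 32.1726
Terminal payoffs V(N, i) = max(S_T - K, 0):
  V(2,0) = 21.838616; V(2,1) = 0.120000; V(2,2) = 0.000000
Backward induction: V(k, i) = exp(-r*dt) * [p * V(k+1, i) + (1-p) * V(k+1, i+1)]; then take max(V_cont, immediate exercise) for American.
  V(1,0) = exp(-r*dt) * [p*21.838616 + (1-p)*0.120000] = 10.133350; exercise = 9.951652; V(1,0) = max -> 10.133350
  V(1,1) = exp(-r*dt) * [p*0.120000 + (1-p)*0.000000] = 0.055329; exercise = 0.000000; V(1,1) = max -> 0.055329
  V(0,0) = exp(-r*dt) * [p*10.133350 + (1-p)*0.055329] = 4.701795; exercise = 0.120000; V(0,0) = max -> 4.701795

Answer: Price = V(0,0) = 4.7018


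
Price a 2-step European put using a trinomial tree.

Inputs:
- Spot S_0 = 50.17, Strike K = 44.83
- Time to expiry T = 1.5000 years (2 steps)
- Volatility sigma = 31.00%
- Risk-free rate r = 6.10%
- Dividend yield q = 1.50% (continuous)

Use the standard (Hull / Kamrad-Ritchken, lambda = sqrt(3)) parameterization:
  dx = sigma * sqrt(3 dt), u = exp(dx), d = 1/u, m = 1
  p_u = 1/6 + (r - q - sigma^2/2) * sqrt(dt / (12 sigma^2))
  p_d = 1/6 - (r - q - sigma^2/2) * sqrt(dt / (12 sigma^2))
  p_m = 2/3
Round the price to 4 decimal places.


Answer: Price = V(0,0) = 3.3745

Derivation:
dt = T/N = 0.750000; dx = sigma*sqrt(3*dt) = 0.465000
u = exp(dx) = 1.592014; d = 1/u = 0.628135
p_u = 0.165013, p_m = 0.666667, p_d = 0.168320
Discount per step: exp(-r*dt) = 0.955281
Stock lattice S(k, j) with j the centered position index:
  k=0: S(0,+0) = 50.1700
  k=1: S(1,-1) = 31.5135; S(1,+0) = 50.1700; S(1,+1) = 79.8714
  k=2: S(2,-2) = 19.7948; S(2,-1) = 31.5135; S(2,+0) = 50.1700; S(2,+1) = 79.8714; S(2,+2) = 127.1563
Terminal payoffs V(N, j) = max(K - S_T, 0):
  V(2,-2) = 25.035240; V(2,-1) = 13.316462; V(2,+0) = 0.000000; V(2,+1) = 0.000000; V(2,+2) = 0.000000
Backward induction: V(k, j) = exp(-r*dt) * [p_u * V(k+1, j+1) + p_m * V(k+1, j) + p_d * V(k+1, j-1)]
  V(1,-1) = exp(-r*dt) * [p_u*0.000000 + p_m*13.316462 + p_d*25.035240] = 12.506125
  V(1,+0) = exp(-r*dt) * [p_u*0.000000 + p_m*0.000000 + p_d*13.316462] = 2.141191
  V(1,+1) = exp(-r*dt) * [p_u*0.000000 + p_m*0.000000 + p_d*0.000000] = 0.000000
  V(0,+0) = exp(-r*dt) * [p_u*0.000000 + p_m*2.141191 + p_d*12.506125] = 3.374520


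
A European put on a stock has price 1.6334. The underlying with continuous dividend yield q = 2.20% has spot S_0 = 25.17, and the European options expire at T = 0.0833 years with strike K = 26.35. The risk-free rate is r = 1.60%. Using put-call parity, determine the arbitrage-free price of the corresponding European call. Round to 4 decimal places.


Answer: Call price = 0.4424

Derivation:
Put-call parity: C - P = S_0 * exp(-qT) - K * exp(-rT).
S_0 * exp(-qT) = 25.1700 * 0.99816908 = 25.12391570
K * exp(-rT) = 26.3500 * 0.99866809 = 26.31490411
C = P + S*exp(-qT) - K*exp(-rT)
C = 1.6334 + 25.12391570 - 26.31490411 = 0.4424


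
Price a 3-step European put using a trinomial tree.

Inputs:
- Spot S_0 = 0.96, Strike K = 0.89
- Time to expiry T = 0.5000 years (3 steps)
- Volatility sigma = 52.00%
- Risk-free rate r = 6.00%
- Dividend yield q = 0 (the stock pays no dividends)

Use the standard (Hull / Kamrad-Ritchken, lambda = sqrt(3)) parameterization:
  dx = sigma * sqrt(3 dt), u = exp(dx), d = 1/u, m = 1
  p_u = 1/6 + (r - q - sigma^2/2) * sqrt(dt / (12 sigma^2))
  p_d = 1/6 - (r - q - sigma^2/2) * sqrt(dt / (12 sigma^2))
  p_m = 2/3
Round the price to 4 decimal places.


dt = T/N = 0.166667; dx = sigma*sqrt(3*dt) = 0.367696
u = exp(dx) = 1.444402; d = 1/u = 0.692328
p_u = 0.149624, p_m = 0.666667, p_d = 0.183710
Discount per step: exp(-r*dt) = 0.990050
Stock lattice S(k, j) with j the centered position index:
  k=0: S(0,+0) = 0.9600
  k=1: S(1,-1) = 0.6646; S(1,+0) = 0.9600; S(1,+1) = 1.3866
  k=2: S(2,-2) = 0.4601; S(2,-1) = 0.6646; S(2,+0) = 0.9600; S(2,+1) = 1.3866; S(2,+2) = 2.0028
  k=3: S(3,-3) = 0.3186; S(3,-2) = 0.4601; S(3,-1) = 0.6646; S(3,+0) = 0.9600; S(3,+1) = 1.3866; S(3,+2) = 2.0028; S(3,+3) = 2.8929
Terminal payoffs V(N, j) = max(K - S_T, 0):
  V(3,-3) = 0.571429; V(3,-2) = 0.429855; V(3,-1) = 0.225365; V(3,+0) = 0.000000; V(3,+1) = 0.000000; V(3,+2) = 0.000000; V(3,+3) = 0.000000
Backward induction: V(k, j) = exp(-r*dt) * [p_u * V(k+1, j+1) + p_m * V(k+1, j) + p_d * V(k+1, j-1)]
  V(2,-2) = exp(-r*dt) * [p_u*0.225365 + p_m*0.429855 + p_d*0.571429] = 0.421035
  V(2,-1) = exp(-r*dt) * [p_u*0.000000 + p_m*0.225365 + p_d*0.429855] = 0.226931
  V(2,+0) = exp(-r*dt) * [p_u*0.000000 + p_m*0.000000 + p_d*0.225365] = 0.040990
  V(2,+1) = exp(-r*dt) * [p_u*0.000000 + p_m*0.000000 + p_d*0.000000] = 0.000000
  V(2,+2) = exp(-r*dt) * [p_u*0.000000 + p_m*0.000000 + p_d*0.000000] = 0.000000
  V(1,-1) = exp(-r*dt) * [p_u*0.040990 + p_m*0.226931 + p_d*0.421035] = 0.232433
  V(1,+0) = exp(-r*dt) * [p_u*0.000000 + p_m*0.040990 + p_d*0.226931] = 0.068329
  V(1,+1) = exp(-r*dt) * [p_u*0.000000 + p_m*0.000000 + p_d*0.040990] = 0.007455
  V(0,+0) = exp(-r*dt) * [p_u*0.007455 + p_m*0.068329 + p_d*0.232433] = 0.088479

Answer: Price = V(0,0) = 0.0885


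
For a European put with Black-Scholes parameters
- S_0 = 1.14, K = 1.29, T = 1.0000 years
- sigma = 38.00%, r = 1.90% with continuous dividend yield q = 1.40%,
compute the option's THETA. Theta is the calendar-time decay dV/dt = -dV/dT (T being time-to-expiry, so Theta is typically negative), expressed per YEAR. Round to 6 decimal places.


Answer: Theta = -0.076563

Derivation:
d1 = -0.1221419894; d2 = -0.5021419894
phi(d1) = 0.3959775085; exp(-qT) = 0.9860975443; exp(-rT) = 0.9811793622
Theta = -S*exp(-qT)*phi(d1)*sigma/(2*sqrt(T)) + r*K*exp(-rT)*N(-d2) - q*S*exp(-qT)*N(-d1)
N(-d1) = 0.5486067160; N(-d2) = 0.6922161772; sqrt(T) = 1.0000000000
Term 1 = -1.1400 * 0.9860975443 * 0.3959775085 * 0.3800 / (2 * 1.0000000000) = -0.0845763324
Term 2 = 0.0190 * 1.2900 * 0.9811793622 * 0.6922161772 = 0.0166469034
Term 3 = -0.0140 * 1.1400 * 0.9860975443 * 0.5486067160 = -0.0086340366
Theta = -0.0845763324 + (0.0166469034) + (-0.0086340366) = -0.076563


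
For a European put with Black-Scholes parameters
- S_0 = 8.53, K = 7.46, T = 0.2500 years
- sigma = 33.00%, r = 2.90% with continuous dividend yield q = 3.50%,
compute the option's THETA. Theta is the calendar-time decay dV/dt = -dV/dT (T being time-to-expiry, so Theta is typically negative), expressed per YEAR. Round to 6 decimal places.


d1 = 0.8857360442; d2 = 0.7207360442
phi(d1) = 0.2694957380; exp(-qT) = 0.9912881698; exp(-rT) = 0.9927762179
Theta = -S*exp(-qT)*phi(d1)*sigma/(2*sqrt(T)) + r*K*exp(-rT)*N(-d2) - q*S*exp(-qT)*N(-d1)
N(-d1) = 0.1878798903; N(-d2) = 0.2355359657; sqrt(T) = 0.5000000000
Term 1 = -8.5300 * 0.9912881698 * 0.2694957380 * 0.3300 / (2 * 0.5000000000) = -0.7519947276
Term 2 = 0.0290 * 7.4600 * 0.9927762179 * 0.2355359657 = 0.0505877569
Term 3 = -0.0350 * 8.5300 * 0.9912881698 * 0.1878798903 = -0.0556028813
Theta = -0.7519947276 + (0.0505877569) + (-0.0556028813) = -0.757010

Answer: Theta = -0.757010


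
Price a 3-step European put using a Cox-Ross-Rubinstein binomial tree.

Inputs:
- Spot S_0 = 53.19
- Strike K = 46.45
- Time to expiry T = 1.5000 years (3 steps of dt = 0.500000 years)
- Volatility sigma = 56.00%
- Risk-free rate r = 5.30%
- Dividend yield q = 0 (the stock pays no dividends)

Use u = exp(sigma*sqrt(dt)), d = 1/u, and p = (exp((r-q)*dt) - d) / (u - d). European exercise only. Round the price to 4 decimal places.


dt = T/N = 0.500000
u = exp(sigma*sqrt(dt)) = 1.485839; d = 1/u = 0.673020
p = (exp((r-q)*dt) - d) / (u - d) = 0.435317
Discount per step: exp(-r*dt) = 0.973848
Stock lattice S(k, i) with i counting down-moves:
  k=0: S(0,0) = 53.1900
  k=1: S(1,0) = 79.0318; S(1,1) = 35.7979
  k=2: S(2,0) = 117.4285; S(2,1) = 53.1900; S(2,2) = 24.0927
  k=3: S(3,0) = 174.4799; S(3,1) = 79.0318; S(3,2) = 35.7979; S(3,3) = 16.2149
Terminal payoffs V(N, i) = max(K - S_T, 0):
  V(3,0) = 0.000000; V(3,1) = 0.000000; V(3,2) = 10.652051; V(3,3) = 30.235093
Backward induction: V(k, i) = exp(-r*dt) * [p * V(k+1, i) + (1-p) * V(k+1, i+1)].
  V(2,0) = exp(-r*dt) * [p*0.000000 + (1-p)*0.000000] = 0.000000
  V(2,1) = exp(-r*dt) * [p*0.000000 + (1-p)*10.652051] = 5.857727
  V(2,2) = exp(-r*dt) * [p*10.652051 + (1-p)*30.235093] = 21.142495
  V(1,0) = exp(-r*dt) * [p*0.000000 + (1-p)*5.857727] = 3.221254
  V(1,1) = exp(-r*dt) * [p*5.857727 + (1-p)*21.142495] = 14.109865
  V(0,0) = exp(-r*dt) * [p*3.221254 + (1-p)*14.109865] = 9.124827

Answer: Price = V(0,0) = 9.1248


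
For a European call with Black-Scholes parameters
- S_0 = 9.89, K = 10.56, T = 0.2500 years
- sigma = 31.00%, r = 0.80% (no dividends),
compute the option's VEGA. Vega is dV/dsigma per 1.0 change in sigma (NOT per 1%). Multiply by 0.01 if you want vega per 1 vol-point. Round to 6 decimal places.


d1 = -0.3324944042; d2 = -0.4874944042
phi(d1) = 0.3774886422; exp(-qT) = 1.0000000000; exp(-rT) = 0.9980019987
Vega = S * exp(-qT) * phi(d1) * sqrt(T) = 9.8900 * 1.0000000000 * 0.3774886422 * 0.5000000000 = 1.866681

Answer: Vega = 1.866681


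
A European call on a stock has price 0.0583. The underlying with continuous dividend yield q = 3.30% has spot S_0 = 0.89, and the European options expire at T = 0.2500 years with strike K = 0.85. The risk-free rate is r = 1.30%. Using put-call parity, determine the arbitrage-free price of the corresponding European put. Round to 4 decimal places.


Put-call parity: C - P = S_0 * exp(-qT) - K * exp(-rT).
S_0 * exp(-qT) = 0.8900 * 0.99178394 = 0.88268770
K * exp(-rT) = 0.8500 * 0.99675528 = 0.84724198
P = C - S*exp(-qT) + K*exp(-rT)
P = 0.0583 - 0.88268770 + 0.84724198 = 0.0229

Answer: Put price = 0.0229


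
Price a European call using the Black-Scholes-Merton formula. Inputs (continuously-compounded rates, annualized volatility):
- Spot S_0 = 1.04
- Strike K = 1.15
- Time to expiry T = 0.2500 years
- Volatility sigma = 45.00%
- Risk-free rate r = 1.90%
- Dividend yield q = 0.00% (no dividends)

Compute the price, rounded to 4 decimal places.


d1 = (ln(S/K) + (r - q + 0.5*sigma^2) * T) / (sigma * sqrt(T)) = -0.31323880
d2 = d1 - sigma * sqrt(T) = -0.53823880
exp(-rT) = 0.99526126; exp(-qT) = 1.00000000
C = S_0 * exp(-qT) * N(d1) - K * exp(-rT) * N(d2)
N(d1) = 0.37704962; N(d2) = 0.29520610
C = 1.0400 * 1.00000000 * 0.37704962 - 1.1500 * 0.99526126 * 0.29520610 = 0.0543

Answer: Price = 0.0543


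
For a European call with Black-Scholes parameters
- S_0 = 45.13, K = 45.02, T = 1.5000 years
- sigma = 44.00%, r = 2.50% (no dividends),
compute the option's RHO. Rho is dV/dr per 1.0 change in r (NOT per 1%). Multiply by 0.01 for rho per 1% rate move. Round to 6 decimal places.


Answer: Rho = 27.485750

Derivation:
d1 = 0.3435601953; d2 = -0.1953275481
phi(d1) = 0.3760792686; exp(-qT) = 1.0000000000; exp(-rT) = 0.9631944177
N(d2) = 0.4225682661
Rho = K*T*exp(-rT)*N(d2) = 45.0200 * 1.5000 * 0.9631944177 * 0.4225682661 = 27.485750


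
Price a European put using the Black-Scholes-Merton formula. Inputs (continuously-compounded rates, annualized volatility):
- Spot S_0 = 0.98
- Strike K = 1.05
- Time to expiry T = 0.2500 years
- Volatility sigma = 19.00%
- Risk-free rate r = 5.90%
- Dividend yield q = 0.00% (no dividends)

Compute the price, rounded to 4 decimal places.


d1 = (ln(S/K) + (r - q + 0.5*sigma^2) * T) / (sigma * sqrt(T)) = -0.52347759
d2 = d1 - sigma * sqrt(T) = -0.61847759
exp(-rT) = 0.98535825; exp(-qT) = 1.00000000
P = K * exp(-rT) * N(-d2) - S_0 * exp(-qT) * N(-d1)
N(-d1) = 0.69967903; N(-d2) = 0.73186972
P = 1.0500 * 0.98535825 * 0.73186972 - 0.9800 * 1.00000000 * 0.69967903 = 0.0715

Answer: Price = 0.0715


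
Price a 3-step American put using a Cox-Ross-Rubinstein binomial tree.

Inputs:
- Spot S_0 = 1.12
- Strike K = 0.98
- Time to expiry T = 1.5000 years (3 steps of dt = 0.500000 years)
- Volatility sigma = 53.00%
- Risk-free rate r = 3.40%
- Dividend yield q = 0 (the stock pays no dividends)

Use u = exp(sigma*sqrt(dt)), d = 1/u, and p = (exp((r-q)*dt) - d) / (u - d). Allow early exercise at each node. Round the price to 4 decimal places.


dt = T/N = 0.500000
u = exp(sigma*sqrt(dt)) = 1.454652; d = 1/u = 0.687450
p = (exp((r-q)*dt) - d) / (u - d) = 0.429738
Discount per step: exp(-r*dt) = 0.983144
Stock lattice S(k, i) with i counting down-moves:
  k=0: S(0,0) = 1.1200
  k=1: S(1,0) = 1.6292; S(1,1) = 0.7699
  k=2: S(2,0) = 2.3699; S(2,1) = 1.1200; S(2,2) = 0.5293
  k=3: S(3,0) = 3.4474; S(3,1) = 1.6292; S(3,2) = 0.7699; S(3,3) = 0.3639
Terminal payoffs V(N, i) = max(K - S_T, 0):
  V(3,0) = 0.000000; V(3,1) = 0.000000; V(3,2) = 0.210056; V(3,3) = 0.616135
Backward induction: V(k, i) = exp(-r*dt) * [p * V(k+1, i) + (1-p) * V(k+1, i+1)]; then take max(V_cont, immediate exercise) for American.
  V(2,0) = exp(-r*dt) * [p*0.000000 + (1-p)*0.000000] = 0.000000; exercise = 0.000000; V(2,0) = max -> 0.000000
  V(2,1) = exp(-r*dt) * [p*0.000000 + (1-p)*0.210056] = 0.117768; exercise = 0.000000; V(2,1) = max -> 0.117768
  V(2,2) = exp(-r*dt) * [p*0.210056 + (1-p)*0.616135] = 0.434183; exercise = 0.450702; V(2,2) = max -> 0.450702
  V(1,0) = exp(-r*dt) * [p*0.000000 + (1-p)*0.117768] = 0.066027; exercise = 0.000000; V(1,0) = max -> 0.066027
  V(1,1) = exp(-r*dt) * [p*0.117768 + (1-p)*0.450702] = 0.302443; exercise = 0.210056; V(1,1) = max -> 0.302443
  V(0,0) = exp(-r*dt) * [p*0.066027 + (1-p)*0.302443] = 0.197460; exercise = 0.000000; V(0,0) = max -> 0.197460

Answer: Price = V(0,0) = 0.1975


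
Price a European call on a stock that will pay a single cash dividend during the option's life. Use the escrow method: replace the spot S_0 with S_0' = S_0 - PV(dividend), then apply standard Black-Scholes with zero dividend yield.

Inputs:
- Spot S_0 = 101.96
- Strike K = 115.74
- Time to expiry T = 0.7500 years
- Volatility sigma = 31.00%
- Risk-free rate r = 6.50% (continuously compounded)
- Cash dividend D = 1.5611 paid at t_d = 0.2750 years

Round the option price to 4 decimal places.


Answer: Price = 7.0101

Derivation:
PV(D) = D * exp(-r * t_d) = 1.5611 * 0.98228381 = 1.53344326
S_0' = S_0 - PV(D) = 101.9600 - 1.53344326 = 100.42655674
d1 = (ln(S_0'/K) + (r + sigma^2/2)*T) / (sigma*sqrt(T)) = -0.21280801
d2 = d1 - sigma*sqrt(T) = -0.48127589
exp(-rT) = 0.95241920
N(d1) = 0.41573836; N(d2) = 0.31516022
C = S_0' * N(d1) - K * exp(-rT) * N(d2) = 100.42655674 * 0.41573836 - 115.7400 * 0.95241920 * 0.31516022 = 7.0101


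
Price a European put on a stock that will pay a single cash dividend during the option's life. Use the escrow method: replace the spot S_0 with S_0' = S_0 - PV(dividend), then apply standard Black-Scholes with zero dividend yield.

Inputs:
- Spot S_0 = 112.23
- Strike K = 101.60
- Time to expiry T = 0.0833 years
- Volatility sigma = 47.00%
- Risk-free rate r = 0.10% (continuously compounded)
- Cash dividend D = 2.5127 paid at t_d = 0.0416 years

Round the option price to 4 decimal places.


Answer: Price = 2.5437

Derivation:
PV(D) = D * exp(-r * t_d) = 2.5127 * 0.99995840 = 2.51259547
S_0' = S_0 - PV(D) = 112.2300 - 2.51259547 = 109.71740453
d1 = (ln(S_0'/K) + (r + sigma^2/2)*T) / (sigma*sqrt(T)) = 0.63507666
d2 = d1 - sigma*sqrt(T) = 0.49942649
exp(-rT) = 0.99991670
N(-d1) = 0.26268921; N(-d2) = 0.30873948
P = K * exp(-rT) * N(-d2) - S_0' * N(-d1) = 101.6000 * 0.99991670 * 0.30873948 - 109.71740453 * 0.26268921 = 2.5437


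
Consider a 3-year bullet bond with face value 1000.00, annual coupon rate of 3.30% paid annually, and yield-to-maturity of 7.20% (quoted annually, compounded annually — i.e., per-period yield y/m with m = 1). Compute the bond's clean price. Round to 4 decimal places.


Answer: Price = 898.0245

Derivation:
Coupon per period c = face * coupon_rate / m = 33.000000
Periods per year m = 1; per-period yield y/m = 0.072000
Number of cashflows N = 3
Cashflows (t years, CF_t, discount factor 1/(1+y/m)^(m*t), PV):
  t = 1.0000: CF_t = 33.000000, DF = 0.932836, PV = 30.783582
  t = 2.0000: CF_t = 33.000000, DF = 0.870183, PV = 28.716028
  t = 3.0000: CF_t = 1033.000000, DF = 0.811738, PV = 838.524904
Price P = sum_t PV_t = 898.024514


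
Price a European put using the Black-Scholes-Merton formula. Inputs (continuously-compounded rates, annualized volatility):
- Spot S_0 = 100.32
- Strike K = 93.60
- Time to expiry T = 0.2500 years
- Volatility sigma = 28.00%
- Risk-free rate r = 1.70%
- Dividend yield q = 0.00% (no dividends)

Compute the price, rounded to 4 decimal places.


d1 = (ln(S/K) + (r - q + 0.5*sigma^2) * T) / (sigma * sqrt(T)) = 0.59560495
d2 = d1 - sigma * sqrt(T) = 0.45560495
exp(-rT) = 0.99575902; exp(-qT) = 1.00000000
P = K * exp(-rT) * N(-d2) - S_0 * exp(-qT) * N(-d1)
N(-d1) = 0.27571958; N(-d2) = 0.32433704
P = 93.6000 * 0.99575902 * 0.32433704 - 100.3200 * 1.00000000 * 0.27571958 = 2.5690

Answer: Price = 2.5690


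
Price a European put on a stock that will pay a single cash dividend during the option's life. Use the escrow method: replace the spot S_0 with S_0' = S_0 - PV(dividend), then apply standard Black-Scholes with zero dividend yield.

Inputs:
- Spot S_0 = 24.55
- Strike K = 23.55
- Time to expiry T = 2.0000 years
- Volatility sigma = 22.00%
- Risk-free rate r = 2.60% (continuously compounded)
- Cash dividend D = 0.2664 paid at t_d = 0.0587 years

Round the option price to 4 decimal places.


Answer: Price = 2.0196

Derivation:
PV(D) = D * exp(-r * t_d) = 0.2664 * 0.99847496 = 0.26599373
S_0' = S_0 - PV(D) = 24.5500 - 0.26599373 = 24.28400627
d1 = (ln(S_0'/K) + (r + sigma^2/2)*T) / (sigma*sqrt(T)) = 0.42134608
d2 = d1 - sigma*sqrt(T) = 0.11021910
exp(-rT) = 0.94932887
N(-d1) = 0.33675119; N(-d2) = 0.45611781
P = K * exp(-rT) * N(-d2) - S_0' * N(-d1) = 23.5500 * 0.94932887 * 0.45611781 - 24.28400627 * 0.33675119 = 2.0196


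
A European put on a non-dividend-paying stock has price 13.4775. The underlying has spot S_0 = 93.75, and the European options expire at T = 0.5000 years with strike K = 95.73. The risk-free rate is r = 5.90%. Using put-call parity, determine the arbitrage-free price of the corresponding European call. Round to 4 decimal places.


Answer: Call price = 14.2803

Derivation:
Put-call parity: C - P = S_0 * exp(-qT) - K * exp(-rT).
S_0 * exp(-qT) = 93.7500 * 1.00000000 = 93.75000000
K * exp(-rT) = 95.7300 * 0.97093088 = 92.94721292
C = P + S*exp(-qT) - K*exp(-rT)
C = 13.4775 + 93.75000000 - 92.94721292 = 14.2803


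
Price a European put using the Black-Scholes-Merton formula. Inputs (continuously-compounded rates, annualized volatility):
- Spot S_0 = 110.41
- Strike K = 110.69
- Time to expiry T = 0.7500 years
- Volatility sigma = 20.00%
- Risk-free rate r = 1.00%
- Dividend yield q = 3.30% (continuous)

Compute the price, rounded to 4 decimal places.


Answer: Price = 8.6325

Derivation:
d1 = (ln(S/K) + (r - q + 0.5*sigma^2) * T) / (sigma * sqrt(T)) = -0.02761346
d2 = d1 - sigma * sqrt(T) = -0.20081854
exp(-rT) = 0.99252805; exp(-qT) = 0.97555377
P = K * exp(-rT) * N(-d2) - S_0 * exp(-qT) * N(-d1)
N(-d1) = 0.51101478; N(-d2) = 0.57957977
P = 110.6900 * 0.99252805 * 0.57957977 - 110.4100 * 0.97555377 * 0.51101478 = 8.6325


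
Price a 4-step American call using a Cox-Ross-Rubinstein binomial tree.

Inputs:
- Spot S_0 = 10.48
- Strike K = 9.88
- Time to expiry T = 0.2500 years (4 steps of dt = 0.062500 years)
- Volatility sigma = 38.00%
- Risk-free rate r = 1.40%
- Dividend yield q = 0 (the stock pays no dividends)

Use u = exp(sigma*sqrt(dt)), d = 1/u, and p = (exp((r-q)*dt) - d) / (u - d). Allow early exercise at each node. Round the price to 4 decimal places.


Answer: Price = V(0,0) = 1.1563

Derivation:
dt = T/N = 0.062500
u = exp(sigma*sqrt(dt)) = 1.099659; d = 1/u = 0.909373
p = (exp((r-q)*dt) - d) / (u - d) = 0.480868
Discount per step: exp(-r*dt) = 0.999125
Stock lattice S(k, i) with i counting down-moves:
  k=0: S(0,0) = 10.4800
  k=1: S(1,0) = 11.5244; S(1,1) = 9.5302
  k=2: S(2,0) = 12.6729; S(2,1) = 10.4800; S(2,2) = 8.6665
  k=3: S(3,0) = 13.9359; S(3,1) = 11.5244; S(3,2) = 9.5302; S(3,3) = 7.8811
  k=4: S(4,0) = 15.3247; S(4,1) = 12.6729; S(4,2) = 10.4800; S(4,3) = 8.6665; S(4,4) = 7.1669
Terminal payoffs V(N, i) = max(S_T - K, 0):
  V(4,0) = 5.444742; V(4,1) = 2.792936; V(4,2) = 0.600000; V(4,3) = 0.000000; V(4,4) = 0.000000
Backward induction: V(k, i) = exp(-r*dt) * [p * V(k+1, i) + (1-p) * V(k+1, i+1)]; then take max(V_cont, immediate exercise) for American.
  V(3,0) = exp(-r*dt) * [p*5.444742 + (1-p)*2.792936] = 4.064547; exercise = 4.055906; V(3,0) = max -> 4.064547
  V(3,1) = exp(-r*dt) * [p*2.792936 + (1-p)*0.600000] = 1.653066; exercise = 1.644425; V(3,1) = max -> 1.653066
  V(3,2) = exp(-r*dt) * [p*0.600000 + (1-p)*0.000000] = 0.288269; exercise = 0.000000; V(3,2) = max -> 0.288269
  V(3,3) = exp(-r*dt) * [p*0.000000 + (1-p)*0.000000] = 0.000000; exercise = 0.000000; V(3,3) = max -> 0.000000
  V(2,0) = exp(-r*dt) * [p*4.064547 + (1-p)*1.653066] = 2.810211; exercise = 2.792936; V(2,0) = max -> 2.810211
  V(2,1) = exp(-r*dt) * [p*1.653066 + (1-p)*0.288269] = 0.943730; exercise = 0.600000; V(2,1) = max -> 0.943730
  V(2,2) = exp(-r*dt) * [p*0.288269 + (1-p)*0.000000] = 0.138498; exercise = 0.000000; V(2,2) = max -> 0.138498
  V(1,0) = exp(-r*dt) * [p*2.810211 + (1-p)*0.943730] = 1.839651; exercise = 1.644425; V(1,0) = max -> 1.839651
  V(1,1) = exp(-r*dt) * [p*0.943730 + (1-p)*0.138498] = 0.525249; exercise = 0.000000; V(1,1) = max -> 0.525249
  V(0,0) = exp(-r*dt) * [p*1.839651 + (1-p)*0.525249] = 1.156291; exercise = 0.600000; V(0,0) = max -> 1.156291


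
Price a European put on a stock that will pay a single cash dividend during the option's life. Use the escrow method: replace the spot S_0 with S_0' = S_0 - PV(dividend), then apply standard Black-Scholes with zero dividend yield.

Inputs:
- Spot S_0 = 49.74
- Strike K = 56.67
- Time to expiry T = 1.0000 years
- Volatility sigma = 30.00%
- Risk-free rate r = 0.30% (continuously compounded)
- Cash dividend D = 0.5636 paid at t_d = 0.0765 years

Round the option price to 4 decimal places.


Answer: Price = 10.6186

Derivation:
PV(D) = D * exp(-r * t_d) = 0.5636 * 0.99977053 = 0.56347067
S_0' = S_0 - PV(D) = 49.7400 - 0.56347067 = 49.17652933
d1 = (ln(S_0'/K) + (r + sigma^2/2)*T) / (sigma*sqrt(T)) = -0.31276169
d2 = d1 - sigma*sqrt(T) = -0.61276169
exp(-rT) = 0.99700450
N(-d1) = 0.62276914; N(-d2) = 0.72998304
P = K * exp(-rT) * N(-d2) - S_0' * N(-d1) = 56.6700 * 0.99700450 * 0.72998304 - 49.17652933 * 0.62276914 = 10.6186


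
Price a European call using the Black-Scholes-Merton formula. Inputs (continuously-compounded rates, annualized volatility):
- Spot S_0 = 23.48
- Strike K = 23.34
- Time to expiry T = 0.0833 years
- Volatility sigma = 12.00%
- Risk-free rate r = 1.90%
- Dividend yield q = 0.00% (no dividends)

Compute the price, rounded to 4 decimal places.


Answer: Price = 0.4193

Derivation:
d1 = (ln(S/K) + (r - q + 0.5*sigma^2) * T) / (sigma * sqrt(T)) = 0.23568769
d2 = d1 - sigma * sqrt(T) = 0.20105361
exp(-rT) = 0.99841855; exp(-qT) = 1.00000000
C = S_0 * exp(-qT) * N(d1) - K * exp(-rT) * N(d2)
N(d1) = 0.59316249; N(d2) = 0.57967167
C = 23.4800 * 1.00000000 * 0.59316249 - 23.3400 * 0.99841855 * 0.57967167 = 0.4193


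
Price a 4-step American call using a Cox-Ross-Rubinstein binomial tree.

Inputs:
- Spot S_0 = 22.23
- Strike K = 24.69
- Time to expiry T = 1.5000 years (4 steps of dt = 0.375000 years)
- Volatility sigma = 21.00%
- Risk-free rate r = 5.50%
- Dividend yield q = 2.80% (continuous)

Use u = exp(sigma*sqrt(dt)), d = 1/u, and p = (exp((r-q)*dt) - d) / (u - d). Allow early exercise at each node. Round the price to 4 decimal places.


dt = T/N = 0.375000
u = exp(sigma*sqrt(dt)) = 1.137233; d = 1/u = 0.879327
p = (exp((r-q)*dt) - d) / (u - d) = 0.507353
Discount per step: exp(-r*dt) = 0.979586
Stock lattice S(k, i) with i counting down-moves:
  k=0: S(0,0) = 22.2300
  k=1: S(1,0) = 25.2807; S(1,1) = 19.5474
  k=2: S(2,0) = 28.7500; S(2,1) = 22.2300; S(2,2) = 17.1886
  k=3: S(3,0) = 32.6955; S(3,1) = 25.2807; S(3,2) = 19.5474; S(3,3) = 15.1144
  k=4: S(4,0) = 37.1824; S(4,1) = 28.7500; S(4,2) = 22.2300; S(4,3) = 17.1886; S(4,4) = 13.2905
Terminal payoffs V(N, i) = max(S_T - K, 0):
  V(4,0) = 12.492402; V(4,1) = 4.060040; V(4,2) = 0.000000; V(4,3) = 0.000000; V(4,4) = 0.000000
Backward induction: V(k, i) = exp(-r*dt) * [p * V(k+1, i) + (1-p) * V(k+1, i+1)]; then take max(V_cont, immediate exercise) for American.
  V(3,0) = exp(-r*dt) * [p*12.492402 + (1-p)*4.060040] = 8.168006; exercise = 8.005497; V(3,0) = max -> 8.168006
  V(3,1) = exp(-r*dt) * [p*4.060040 + (1-p)*0.000000] = 2.017822; exercise = 0.590692; V(3,1) = max -> 2.017822
  V(3,2) = exp(-r*dt) * [p*0.000000 + (1-p)*0.000000] = 0.000000; exercise = 0.000000; V(3,2) = max -> 0.000000
  V(3,3) = exp(-r*dt) * [p*0.000000 + (1-p)*0.000000] = 0.000000; exercise = 0.000000; V(3,3) = max -> 0.000000
  V(2,0) = exp(-r*dt) * [p*8.168006 + (1-p)*2.017822] = 5.033245; exercise = 4.060040; V(2,0) = max -> 5.033245
  V(2,1) = exp(-r*dt) * [p*2.017822 + (1-p)*0.000000] = 1.002849; exercise = 0.000000; V(2,1) = max -> 1.002849
  V(2,2) = exp(-r*dt) * [p*0.000000 + (1-p)*0.000000] = 0.000000; exercise = 0.000000; V(2,2) = max -> 0.000000
  V(1,0) = exp(-r*dt) * [p*5.033245 + (1-p)*1.002849] = 2.985466; exercise = 0.590692; V(1,0) = max -> 2.985466
  V(1,1) = exp(-r*dt) * [p*1.002849 + (1-p)*0.000000] = 0.498411; exercise = 0.000000; V(1,1) = max -> 0.498411
  V(0,0) = exp(-r*dt) * [p*2.985466 + (1-p)*0.498411] = 1.724292; exercise = 0.000000; V(0,0) = max -> 1.724292

Answer: Price = V(0,0) = 1.7243


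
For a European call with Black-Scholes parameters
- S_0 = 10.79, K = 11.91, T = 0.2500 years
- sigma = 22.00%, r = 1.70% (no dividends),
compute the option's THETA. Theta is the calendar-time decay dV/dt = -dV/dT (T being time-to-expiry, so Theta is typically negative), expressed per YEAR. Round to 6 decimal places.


d1 = -0.8041691282; d2 = -0.9141691282
phi(d1) = 0.2887244440; exp(-qT) = 1.0000000000; exp(-rT) = 0.9957590185
Theta = -S*exp(-qT)*phi(d1)*sigma/(2*sqrt(T)) - r*K*exp(-rT)*N(d2) + q*S*exp(-qT)*N(d1)
N(d1) = 0.2106496528; N(d2) = 0.1803139916; sqrt(T) = 0.5000000000
Term 1 = -10.7900 * 1.0000000000 * 0.2887244440 * 0.2200 / (2 * 0.5000000000) = -0.6853740852
Term 2 = -0.0170 * 11.9100 * 0.9957590185 * 0.1803139916 = -0.0363533434
Term 3 = 0 (no dividend yield, q = 0)
Theta = -0.6853740852 + (-0.0363533434) + (0.0000000000) = -0.721727

Answer: Theta = -0.721727


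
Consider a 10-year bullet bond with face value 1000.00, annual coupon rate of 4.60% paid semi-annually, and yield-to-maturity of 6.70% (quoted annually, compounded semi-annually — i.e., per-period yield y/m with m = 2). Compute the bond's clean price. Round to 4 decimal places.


Coupon per period c = face * coupon_rate / m = 23.000000
Periods per year m = 2; per-period yield y/m = 0.033500
Number of cashflows N = 20
Cashflows (t years, CF_t, discount factor 1/(1+y/m)^(m*t), PV):
  t = 0.5000: CF_t = 23.000000, DF = 0.967586, PV = 22.254475
  t = 1.0000: CF_t = 23.000000, DF = 0.936222, PV = 21.533116
  t = 1.5000: CF_t = 23.000000, DF = 0.905876, PV = 20.835139
  t = 2.0000: CF_t = 23.000000, DF = 0.876512, PV = 20.159786
  t = 2.5000: CF_t = 23.000000, DF = 0.848101, PV = 19.506324
  t = 3.0000: CF_t = 23.000000, DF = 0.820611, PV = 18.874043
  t = 3.5000: CF_t = 23.000000, DF = 0.794011, PV = 18.262258
  t = 4.0000: CF_t = 23.000000, DF = 0.768274, PV = 17.670303
  t = 4.5000: CF_t = 23.000000, DF = 0.743371, PV = 17.097535
  t = 5.0000: CF_t = 23.000000, DF = 0.719275, PV = 16.543334
  t = 5.5000: CF_t = 23.000000, DF = 0.695961, PV = 16.007096
  t = 6.0000: CF_t = 23.000000, DF = 0.673402, PV = 15.488240
  t = 6.5000: CF_t = 23.000000, DF = 0.651574, PV = 14.986202
  t = 7.0000: CF_t = 23.000000, DF = 0.630454, PV = 14.500437
  t = 7.5000: CF_t = 23.000000, DF = 0.610018, PV = 14.030418
  t = 8.0000: CF_t = 23.000000, DF = 0.590245, PV = 13.575635
  t = 8.5000: CF_t = 23.000000, DF = 0.571113, PV = 13.135592
  t = 9.0000: CF_t = 23.000000, DF = 0.552601, PV = 12.709814
  t = 9.5000: CF_t = 23.000000, DF = 0.534689, PV = 12.297836
  t = 10.0000: CF_t = 1023.000000, DF = 0.517357, PV = 529.256273
Price P = sum_t PV_t = 848.723855

Answer: Price = 848.7239


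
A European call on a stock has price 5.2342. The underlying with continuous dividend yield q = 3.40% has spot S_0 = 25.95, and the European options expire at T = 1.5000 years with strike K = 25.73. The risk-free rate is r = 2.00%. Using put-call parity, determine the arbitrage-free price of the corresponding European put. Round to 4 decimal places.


Answer: Put price = 5.5440

Derivation:
Put-call parity: C - P = S_0 * exp(-qT) - K * exp(-rT).
S_0 * exp(-qT) = 25.9500 * 0.95027867 = 24.65973150
K * exp(-rT) = 25.7300 * 0.97044553 = 24.96956358
P = C - S*exp(-qT) + K*exp(-rT)
P = 5.2342 - 24.65973150 + 24.96956358 = 5.5440


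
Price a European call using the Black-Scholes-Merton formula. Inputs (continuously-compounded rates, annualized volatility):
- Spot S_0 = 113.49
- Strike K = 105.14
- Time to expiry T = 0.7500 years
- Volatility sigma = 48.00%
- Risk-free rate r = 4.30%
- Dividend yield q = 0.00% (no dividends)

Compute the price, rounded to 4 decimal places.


d1 = (ln(S/K) + (r - q + 0.5*sigma^2) * T) / (sigma * sqrt(T)) = 0.46927014
d2 = d1 - sigma * sqrt(T) = 0.05357794
exp(-rT) = 0.96826449; exp(-qT) = 1.00000000
C = S_0 * exp(-qT) * N(d1) - K * exp(-rT) * N(d2)
N(d1) = 0.68056172; N(d2) = 0.52136428
C = 113.4900 * 1.00000000 * 0.68056172 - 105.1400 * 0.96826449 * 0.52136428 = 24.1603

Answer: Price = 24.1603


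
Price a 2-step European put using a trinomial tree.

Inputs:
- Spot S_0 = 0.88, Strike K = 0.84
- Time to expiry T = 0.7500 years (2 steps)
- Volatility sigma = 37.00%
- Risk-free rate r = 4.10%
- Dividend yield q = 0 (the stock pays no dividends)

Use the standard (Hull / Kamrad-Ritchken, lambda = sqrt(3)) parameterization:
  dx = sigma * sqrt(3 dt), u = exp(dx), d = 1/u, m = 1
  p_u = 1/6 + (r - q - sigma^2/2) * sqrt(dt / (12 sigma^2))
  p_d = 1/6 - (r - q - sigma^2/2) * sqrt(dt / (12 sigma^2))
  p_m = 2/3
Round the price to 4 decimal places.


dt = T/N = 0.375000; dx = sigma*sqrt(3*dt) = 0.392444
u = exp(dx) = 1.480595; d = 1/u = 0.675404
p_u = 0.153552, p_m = 0.666667, p_d = 0.179782
Discount per step: exp(-r*dt) = 0.984743
Stock lattice S(k, j) with j the centered position index:
  k=0: S(0,+0) = 0.8800
  k=1: S(1,-1) = 0.5944; S(1,+0) = 0.8800; S(1,+1) = 1.3029
  k=2: S(2,-2) = 0.4014; S(2,-1) = 0.5944; S(2,+0) = 0.8800; S(2,+1) = 1.3029; S(2,+2) = 1.9291
Terminal payoffs V(N, j) = max(K - S_T, 0):
  V(2,-2) = 0.438570; V(2,-1) = 0.245644; V(2,+0) = 0.000000; V(2,+1) = 0.000000; V(2,+2) = 0.000000
Backward induction: V(k, j) = exp(-r*dt) * [p_u * V(k+1, j+1) + p_m * V(k+1, j) + p_d * V(k+1, j-1)]
  V(1,-1) = exp(-r*dt) * [p_u*0.000000 + p_m*0.245644 + p_d*0.438570] = 0.238908
  V(1,+0) = exp(-r*dt) * [p_u*0.000000 + p_m*0.000000 + p_d*0.245644] = 0.043489
  V(1,+1) = exp(-r*dt) * [p_u*0.000000 + p_m*0.000000 + p_d*0.000000] = 0.000000
  V(0,+0) = exp(-r*dt) * [p_u*0.000000 + p_m*0.043489 + p_d*0.238908] = 0.070846

Answer: Price = V(0,0) = 0.0708


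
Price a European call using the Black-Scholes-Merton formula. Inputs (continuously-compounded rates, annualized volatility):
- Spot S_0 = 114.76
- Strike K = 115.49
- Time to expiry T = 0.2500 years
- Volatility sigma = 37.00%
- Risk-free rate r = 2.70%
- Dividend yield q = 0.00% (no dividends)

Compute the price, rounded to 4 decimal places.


d1 = (ln(S/K) + (r - q + 0.5*sigma^2) * T) / (sigma * sqrt(T)) = 0.09471105
d2 = d1 - sigma * sqrt(T) = -0.09028895
exp(-rT) = 0.99327273; exp(-qT) = 1.00000000
C = S_0 * exp(-qT) * N(d1) - K * exp(-rT) * N(d2)
N(d1) = 0.53772783; N(d2) = 0.46402880
C = 114.7600 * 1.00000000 * 0.53772783 - 115.4900 * 0.99327273 * 0.46402880 = 8.4795

Answer: Price = 8.4795


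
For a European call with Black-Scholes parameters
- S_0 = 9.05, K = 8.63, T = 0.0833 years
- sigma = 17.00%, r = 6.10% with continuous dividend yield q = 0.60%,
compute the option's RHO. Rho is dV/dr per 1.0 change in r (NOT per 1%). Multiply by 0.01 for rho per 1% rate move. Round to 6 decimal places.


d1 = 1.0864258513; d2 = 1.0373608943
phi(d1) = 0.2211090858; exp(-qT) = 0.9995003249; exp(-rT) = 0.9949315880
N(d2) = 0.8502161520
Rho = K*T*exp(-rT)*N(d2) = 8.6300 * 0.0833 * 0.9949315880 * 0.8502161520 = 0.608105

Answer: Rho = 0.608105


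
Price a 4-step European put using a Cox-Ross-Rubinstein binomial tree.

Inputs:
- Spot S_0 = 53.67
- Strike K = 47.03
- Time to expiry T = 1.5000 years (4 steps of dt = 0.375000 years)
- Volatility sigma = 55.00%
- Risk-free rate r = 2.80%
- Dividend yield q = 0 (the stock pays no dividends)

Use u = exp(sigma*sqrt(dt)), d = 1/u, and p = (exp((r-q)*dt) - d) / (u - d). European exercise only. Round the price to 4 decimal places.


dt = T/N = 0.375000
u = exp(sigma*sqrt(dt)) = 1.400466; d = 1/u = 0.714048
p = (exp((r-q)*dt) - d) / (u - d) = 0.431963
Discount per step: exp(-r*dt) = 0.989555
Stock lattice S(k, i) with i counting down-moves:
  k=0: S(0,0) = 53.6700
  k=1: S(1,0) = 75.1630; S(1,1) = 38.3230
  k=2: S(2,0) = 105.2632; S(2,1) = 53.6700; S(2,2) = 27.3644
  k=3: S(3,0) = 147.4175; S(3,1) = 75.1630; S(3,2) = 38.3230; S(3,3) = 19.5395
  k=4: S(4,0) = 206.4532; S(4,1) = 105.2632; S(4,2) = 53.6700; S(4,3) = 27.3644; S(4,4) = 13.9522
Terminal payoffs V(N, i) = max(K - S_T, 0):
  V(4,0) = 0.000000; V(4,1) = 0.000000; V(4,2) = 0.000000; V(4,3) = 19.665556; V(4,4) = 33.077833
Backward induction: V(k, i) = exp(-r*dt) * [p * V(k+1, i) + (1-p) * V(k+1, i+1)].
  V(3,0) = exp(-r*dt) * [p*0.000000 + (1-p)*0.000000] = 0.000000
  V(3,1) = exp(-r*dt) * [p*0.000000 + (1-p)*0.000000] = 0.000000
  V(3,2) = exp(-r*dt) * [p*0.000000 + (1-p)*19.665556] = 11.054080
  V(3,3) = exp(-r*dt) * [p*19.665556 + (1-p)*33.077833] = 26.999237
  V(2,0) = exp(-r*dt) * [p*0.000000 + (1-p)*0.000000] = 0.000000
  V(2,1) = exp(-r*dt) * [p*0.000000 + (1-p)*11.054080] = 6.213538
  V(2,2) = exp(-r*dt) * [p*11.054080 + (1-p)*26.999237] = 19.901449
  V(1,0) = exp(-r*dt) * [p*0.000000 + (1-p)*6.213538] = 3.492652
  V(1,1) = exp(-r*dt) * [p*6.213538 + (1-p)*19.901449] = 13.842661
  V(0,0) = exp(-r*dt) * [p*3.492652 + (1-p)*13.842661] = 9.273948

Answer: Price = V(0,0) = 9.2739


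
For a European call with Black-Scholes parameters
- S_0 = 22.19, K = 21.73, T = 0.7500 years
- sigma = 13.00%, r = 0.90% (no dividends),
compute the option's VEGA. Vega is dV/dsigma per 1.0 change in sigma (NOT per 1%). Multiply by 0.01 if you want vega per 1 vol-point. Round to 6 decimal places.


Answer: Vega = 7.324065

Derivation:
d1 = 0.3023134152; d2 = 0.1897301128
phi(d1) = 0.3811221949; exp(-qT) = 1.0000000000; exp(-rT) = 0.9932727301
Vega = S * exp(-qT) * phi(d1) * sqrt(T) = 22.1900 * 1.0000000000 * 0.3811221949 * 0.8660254038 = 7.324065


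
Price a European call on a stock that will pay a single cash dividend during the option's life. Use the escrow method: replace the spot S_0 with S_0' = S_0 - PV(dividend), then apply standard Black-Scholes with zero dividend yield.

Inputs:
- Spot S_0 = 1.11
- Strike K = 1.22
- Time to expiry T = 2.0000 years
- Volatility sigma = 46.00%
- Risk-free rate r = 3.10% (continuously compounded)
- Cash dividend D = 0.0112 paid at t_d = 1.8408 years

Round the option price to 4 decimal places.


Answer: Price = 0.2634

Derivation:
PV(D) = D * exp(-r * t_d) = 0.0112 * 0.94453286 = 0.01057877
S_0' = S_0 - PV(D) = 1.1100 - 0.01057877 = 1.09942123
d1 = (ln(S_0'/K) + (r + sigma^2/2)*T) / (sigma*sqrt(T)) = 0.26060425
d2 = d1 - sigma*sqrt(T) = -0.38993399
exp(-rT) = 0.93988289
N(d1) = 0.60280114; N(d2) = 0.34829268
C = S_0' * N(d1) - K * exp(-rT) * N(d2) = 1.09942123 * 0.60280114 - 1.2200 * 0.93988289 * 0.34829268 = 0.2634


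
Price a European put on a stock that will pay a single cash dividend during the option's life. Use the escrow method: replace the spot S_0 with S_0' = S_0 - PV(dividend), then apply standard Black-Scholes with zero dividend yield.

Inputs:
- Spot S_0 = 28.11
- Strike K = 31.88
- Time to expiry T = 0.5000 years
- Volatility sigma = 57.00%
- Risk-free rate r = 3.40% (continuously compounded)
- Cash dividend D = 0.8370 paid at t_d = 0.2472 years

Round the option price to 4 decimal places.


Answer: Price = 6.9834

Derivation:
PV(D) = D * exp(-r * t_d) = 0.8370 * 0.99163042 = 0.82999466
S_0' = S_0 - PV(D) = 28.1100 - 0.82999466 = 27.28000534
d1 = (ln(S_0'/K) + (r + sigma^2/2)*T) / (sigma*sqrt(T)) = -0.14290957
d2 = d1 - sigma*sqrt(T) = -0.54596043
exp(-rT) = 0.98314368
N(-d1) = 0.55681920; N(-d2) = 0.70745343
P = K * exp(-rT) * N(-d2) - S_0' * N(-d1) = 31.8800 * 0.98314368 * 0.70745343 - 27.28000534 * 0.55681920 = 6.9834


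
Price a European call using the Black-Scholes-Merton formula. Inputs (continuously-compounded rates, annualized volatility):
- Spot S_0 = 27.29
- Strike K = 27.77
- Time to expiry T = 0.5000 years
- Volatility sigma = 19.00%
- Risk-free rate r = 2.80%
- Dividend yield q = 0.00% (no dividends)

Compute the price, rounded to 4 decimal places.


d1 = (ln(S/K) + (r - q + 0.5*sigma^2) * T) / (sigma * sqrt(T)) = 0.04160046
d2 = d1 - sigma * sqrt(T) = -0.09274983
exp(-rT) = 0.98609754; exp(-qT) = 1.00000000
C = S_0 * exp(-qT) * N(d1) - K * exp(-rT) * N(d2)
N(d1) = 0.51659140; N(d2) = 0.46305115
C = 27.2900 * 1.00000000 * 0.51659140 - 27.7700 * 0.98609754 * 0.46305115 = 1.4176

Answer: Price = 1.4176


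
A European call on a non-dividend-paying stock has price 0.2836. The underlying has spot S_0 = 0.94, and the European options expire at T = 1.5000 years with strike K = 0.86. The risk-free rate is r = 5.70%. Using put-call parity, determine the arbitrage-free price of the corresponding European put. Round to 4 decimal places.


Answer: Put price = 0.1331

Derivation:
Put-call parity: C - P = S_0 * exp(-qT) - K * exp(-rT).
S_0 * exp(-qT) = 0.9400 * 1.00000000 = 0.94000000
K * exp(-rT) = 0.8600 * 0.91805314 = 0.78952570
P = C - S*exp(-qT) + K*exp(-rT)
P = 0.2836 - 0.94000000 + 0.78952570 = 0.1331


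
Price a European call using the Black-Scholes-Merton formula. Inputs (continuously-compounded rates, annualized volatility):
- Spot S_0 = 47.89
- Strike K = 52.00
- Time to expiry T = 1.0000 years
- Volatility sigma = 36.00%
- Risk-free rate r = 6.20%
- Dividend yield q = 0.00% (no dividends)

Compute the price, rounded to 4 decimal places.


d1 = (ln(S/K) + (r - q + 0.5*sigma^2) * T) / (sigma * sqrt(T)) = 0.12350832
d2 = d1 - sigma * sqrt(T) = -0.23649168
exp(-rT) = 0.93988289; exp(-qT) = 1.00000000
C = S_0 * exp(-qT) * N(d1) - K * exp(-rT) * N(d2)
N(d1) = 0.54914771; N(d2) = 0.40652558
C = 47.8900 * 1.00000000 * 0.54914771 - 52.0000 * 0.93988289 * 0.40652558 = 6.4302

Answer: Price = 6.4302


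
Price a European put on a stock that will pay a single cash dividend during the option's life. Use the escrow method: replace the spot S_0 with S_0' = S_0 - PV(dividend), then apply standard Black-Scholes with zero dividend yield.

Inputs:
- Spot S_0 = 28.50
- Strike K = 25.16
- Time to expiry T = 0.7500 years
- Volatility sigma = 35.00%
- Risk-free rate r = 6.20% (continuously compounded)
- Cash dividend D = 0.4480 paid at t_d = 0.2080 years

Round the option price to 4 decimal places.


Answer: Price = 1.5159

Derivation:
PV(D) = D * exp(-r * t_d) = 0.4480 * 0.98718680 = 0.44225969
S_0' = S_0 - PV(D) = 28.5000 - 0.44225969 = 28.05774031
d1 = (ln(S_0'/K) + (r + sigma^2/2)*T) / (sigma*sqrt(T)) = 0.66460145
d2 = d1 - sigma*sqrt(T) = 0.36149256
exp(-rT) = 0.95456456
N(-d1) = 0.25315272; N(-d2) = 0.35886563
P = K * exp(-rT) * N(-d2) - S_0' * N(-d1) = 25.1600 * 0.95456456 * 0.35886563 - 28.05774031 * 0.25315272 = 1.5159
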